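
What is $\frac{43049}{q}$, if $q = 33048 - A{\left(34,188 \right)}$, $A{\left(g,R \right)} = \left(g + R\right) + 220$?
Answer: $\frac{43049}{32606} \approx 1.3203$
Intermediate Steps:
$A{\left(g,R \right)} = 220 + R + g$ ($A{\left(g,R \right)} = \left(R + g\right) + 220 = 220 + R + g$)
$q = 32606$ ($q = 33048 - \left(220 + 188 + 34\right) = 33048 - 442 = 32606$)
$\frac{43049}{q} = \frac{43049}{32606}$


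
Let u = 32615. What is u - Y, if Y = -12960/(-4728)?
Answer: 6424615/197 ≈ 32612.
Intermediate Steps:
Y = 540/197 (Y = -12960*(-1/4728) = 540/197 ≈ 2.7411)
u - Y = 32615 - 1*540/197 = 32615 - 540/197 = 6424615/197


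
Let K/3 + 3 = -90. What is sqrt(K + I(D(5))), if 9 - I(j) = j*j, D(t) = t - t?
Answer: 3*I*sqrt(30) ≈ 16.432*I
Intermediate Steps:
K = -279 (K = -9 + 3*(-90) = -9 - 270 = -279)
D(t) = 0
I(j) = 9 - j**2 (I(j) = 9 - j*j = 9 - j**2)
sqrt(K + I(D(5))) = sqrt(-279 + (9 - 1*0**2)) = sqrt(-279 + (9 - 1*0)) = sqrt(-279 + (9 + 0)) = sqrt(-279 + 9) = sqrt(-270) = 3*I*sqrt(30)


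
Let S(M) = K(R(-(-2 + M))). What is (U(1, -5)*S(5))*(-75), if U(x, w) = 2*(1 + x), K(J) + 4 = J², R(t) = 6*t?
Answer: -96000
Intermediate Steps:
K(J) = -4 + J²
U(x, w) = 2 + 2*x
S(M) = -4 + (12 - 6*M)² (S(M) = -4 + (6*(-(-2 + M)))² = -4 + (6*(2 - M))² = -4 + (12 - 6*M)²)
(U(1, -5)*S(5))*(-75) = ((2 + 2*1)*(-4 + 36*(-2 + 5)²))*(-75) = ((2 + 2)*(-4 + 36*3²))*(-75) = (4*(-4 + 36*9))*(-75) = (4*(-4 + 324))*(-75) = (4*320)*(-75) = 1280*(-75) = -96000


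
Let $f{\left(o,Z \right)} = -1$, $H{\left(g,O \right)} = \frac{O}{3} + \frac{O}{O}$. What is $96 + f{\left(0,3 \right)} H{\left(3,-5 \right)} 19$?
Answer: $\frac{326}{3} \approx 108.67$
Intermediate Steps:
$H{\left(g,O \right)} = 1 + \frac{O}{3}$ ($H{\left(g,O \right)} = O \frac{1}{3} + 1 = \frac{O}{3} + 1 = 1 + \frac{O}{3}$)
$96 + f{\left(0,3 \right)} H{\left(3,-5 \right)} 19 = 96 + - (1 + \frac{1}{3} \left(-5\right)) 19 = 96 + - (1 - \frac{5}{3}) 19 = 96 + \left(-1\right) \left(- \frac{2}{3}\right) 19 = 96 + \frac{2}{3} \cdot 19 = 96 + \frac{38}{3} = \frac{326}{3}$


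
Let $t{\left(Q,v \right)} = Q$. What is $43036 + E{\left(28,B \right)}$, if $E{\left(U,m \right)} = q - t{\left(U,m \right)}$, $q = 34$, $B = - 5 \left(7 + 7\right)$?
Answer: $43042$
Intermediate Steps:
$B = -70$ ($B = \left(-5\right) 14 = -70$)
$E{\left(U,m \right)} = 34 - U$
$43036 + E{\left(28,B \right)} = 43036 + \left(34 - 28\right) = 43036 + 6 = 43042$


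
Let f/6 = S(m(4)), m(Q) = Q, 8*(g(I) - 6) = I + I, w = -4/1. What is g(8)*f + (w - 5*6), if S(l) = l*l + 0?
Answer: 734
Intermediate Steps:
w = -4 (w = -4*1 = -4)
g(I) = 6 + I/4 (g(I) = 6 + (I + I)/8 = 6 + (2*I)/8 = 6 + I/4)
S(l) = l**2 (S(l) = l**2 + 0 = l**2)
f = 96 (f = 6*4**2 = 6*16 = 96)
g(8)*f + (w - 5*6) = (6 + (1/4)*8)*96 + (-4 - 5*6) = (6 + 2)*96 + (-4 - 30) = 8*96 - 34 = 768 - 34 = 734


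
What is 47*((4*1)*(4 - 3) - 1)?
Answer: 141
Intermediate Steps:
47*((4*1)*(4 - 3) - 1) = 47*(4*1 - 1) = 47*(4 - 1) = 47*3 = 141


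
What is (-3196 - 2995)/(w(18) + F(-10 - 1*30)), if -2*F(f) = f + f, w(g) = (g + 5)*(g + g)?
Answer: -6191/868 ≈ -7.1325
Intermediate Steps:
w(g) = 2*g*(5 + g) (w(g) = (5 + g)*(2*g) = 2*g*(5 + g))
F(f) = -f (F(f) = -(f + f)/2 = -f)
(-3196 - 2995)/(w(18) + F(-10 - 1*30)) = (-3196 - 2995)/(2*18*(5 + 18) - (-10 - 1*30)) = -6191/(2*18*23 - (-10 - 30)) = -6191/(828 - 1*(-40)) = -6191/(828 + 40) = -6191/868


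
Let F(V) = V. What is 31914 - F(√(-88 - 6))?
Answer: 31914 - I*√94 ≈ 31914.0 - 9.6954*I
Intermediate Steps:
31914 - F(√(-88 - 6)) = 31914 - √(-88 - 6) = 31914 - √(-94) = 31914 - I*√94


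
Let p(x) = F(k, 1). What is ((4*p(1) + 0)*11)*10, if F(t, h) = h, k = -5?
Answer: 440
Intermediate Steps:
p(x) = 1
((4*p(1) + 0)*11)*10 = ((4*1 + 0)*11)*10 = ((4 + 0)*11)*10 = (4*11)*10 = 44*10 = 440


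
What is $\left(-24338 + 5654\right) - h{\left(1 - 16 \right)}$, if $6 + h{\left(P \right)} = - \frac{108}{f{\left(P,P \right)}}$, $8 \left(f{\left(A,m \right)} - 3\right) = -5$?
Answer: $- \frac{354018}{19} \approx -18633.0$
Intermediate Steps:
$f{\left(A,m \right)} = \frac{19}{8}$ ($f{\left(A,m \right)} = 3 + \frac{1}{8} \left(-5\right) = 3 - \frac{5}{8} = \frac{19}{8}$)
$h{\left(P \right)} = - \frac{978}{19}$ ($h{\left(P \right)} = -6 - \frac{108}{\frac{19}{8}} = -6 - \frac{864}{19} = - \frac{978}{19}$)
$\left(-24338 + 5654\right) - h{\left(1 - 16 \right)} = \left(-24338 + 5654\right) - - \frac{978}{19} = -18684 + \frac{978}{19} = - \frac{354018}{19}$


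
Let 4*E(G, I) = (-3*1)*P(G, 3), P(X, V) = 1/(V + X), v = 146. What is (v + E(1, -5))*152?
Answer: 44327/2 ≈ 22164.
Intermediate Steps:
E(G, I) = -3/(4*(3 + G)) (E(G, I) = ((-3*1)/(3 + G))/4 = (-3/(3 + G))/4 = -3/(4*(3 + G)))
(v + E(1, -5))*152 = (146 - 3/(12 + 4*1))*152 = (146 - 3/(12 + 4))*152 = (146 - 3/16)*152 = (2333/16)*152 = 44327/2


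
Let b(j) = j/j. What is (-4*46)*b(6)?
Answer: -184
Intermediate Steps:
b(j) = 1
(-4*46)*b(6) = -4*46*1 = -184*1 = -184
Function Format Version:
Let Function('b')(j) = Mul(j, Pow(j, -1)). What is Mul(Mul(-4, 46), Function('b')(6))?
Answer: -184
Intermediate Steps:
Function('b')(j) = 1
Mul(Mul(-4, 46), Function('b')(6)) = Mul(Mul(-4, 46), 1) = Mul(-184, 1) = -184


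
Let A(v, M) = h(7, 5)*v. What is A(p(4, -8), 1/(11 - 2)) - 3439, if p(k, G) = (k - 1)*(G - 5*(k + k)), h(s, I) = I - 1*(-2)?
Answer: -4447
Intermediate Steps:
h(s, I) = 2 + I (h(s, I) = I + 2 = 2 + I)
p(k, G) = (-1 + k)*(G - 10*k)
A(v, M) = 7*v (A(v, M) = (2 + 5)*v = 7*v)
A(p(4, -8), 1/(11 - 2)) - 3439 = 7*(-1*(-8) - 10*4² + 10*4 - 8*4) - 3439 = 7*(8 - 10*16 + 40 - 32) - 3439 = 7*(8 - 160 + 40 - 32) - 3439 = 7*(-144) - 3439 = -1008 - 3439 = -4447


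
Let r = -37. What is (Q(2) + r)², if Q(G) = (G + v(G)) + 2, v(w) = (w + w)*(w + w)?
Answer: 289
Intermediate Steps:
v(w) = 4*w² (v(w) = (2*w)*(2*w) = 4*w²)
Q(G) = 2 + G + 4*G² (Q(G) = (G + 4*G²) + 2 = 2 + G + 4*G²)
(Q(2) + r)² = ((2 + 2 + 4*2²) - 37)² = ((2 + 2 + 4*4) - 37)² = ((2 + 2 + 16) - 37)² = (20 - 37)² = (-17)² = 289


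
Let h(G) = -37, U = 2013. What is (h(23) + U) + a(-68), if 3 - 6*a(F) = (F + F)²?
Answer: -6637/6 ≈ -1106.2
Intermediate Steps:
a(F) = ½ - 2*F²/3 (a(F) = ½ - (F + F)²/6 = ½ - 4*F²/6 = ½ - 2*F²/3)
(h(23) + U) + a(-68) = (-37 + 2013) + (½ - ⅔*(-68)²) = 1976 + (½ - ⅔*4624) = 1976 + (½ - 9248/3) = 1976 - 18493/6 = -6637/6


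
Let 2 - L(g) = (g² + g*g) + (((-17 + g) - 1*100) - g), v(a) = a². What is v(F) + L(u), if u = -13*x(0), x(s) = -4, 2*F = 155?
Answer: 2869/4 ≈ 717.25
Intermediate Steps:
F = 155/2 (F = (½)*155 = 155/2 ≈ 77.500)
u = 52 (u = -13*(-4) = 52)
L(g) = 119 - 2*g² (L(g) = 2 - ((g² + g*g) + (((-17 + g) - 1*100) - g)) = 2 - ((g² + g²) + (((-17 + g) - 100) - g)) = 2 - (2*g² + ((-117 + g) - g)) = 2 - (2*g² - 117) = 2 - (-117 + 2*g²) = 2 + (117 - 2*g²) = 119 - 2*g²)
v(F) + L(u) = (155/2)² + (119 - 2*52²) = 24025/4 + (119 - 2*2704) = 24025/4 + (119 - 5408) = 24025/4 - 5289 = 2869/4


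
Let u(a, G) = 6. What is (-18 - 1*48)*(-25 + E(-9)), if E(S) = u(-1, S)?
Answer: 1254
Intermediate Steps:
E(S) = 6
(-18 - 1*48)*(-25 + E(-9)) = (-18 - 1*48)*(-25 + 6) = (-18 - 48)*(-19) = -66*(-19) = 1254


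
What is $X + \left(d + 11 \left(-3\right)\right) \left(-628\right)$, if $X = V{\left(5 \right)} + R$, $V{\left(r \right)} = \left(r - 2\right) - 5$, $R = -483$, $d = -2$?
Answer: $21495$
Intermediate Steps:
$V{\left(r \right)} = -7 + r$ ($V{\left(r \right)} = \left(-2 + r\right) - 5 = -7 + r$)
$X = -485$ ($X = \left(-7 + 5\right) - 483 = -2 - 483 = -485$)
$X + \left(d + 11 \left(-3\right)\right) \left(-628\right) = -485 + \left(-2 + 11 \left(-3\right)\right) \left(-628\right) = -485 + \left(-2 - 33\right) \left(-628\right) = -485 - -21980 = -485 + 21980 = 21495$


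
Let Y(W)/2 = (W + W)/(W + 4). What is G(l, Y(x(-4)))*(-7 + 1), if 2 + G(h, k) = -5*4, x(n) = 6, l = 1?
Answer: 132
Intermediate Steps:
Y(W) = 4*W/(4 + W) (Y(W) = 2*((W + W)/(W + 4)) = 2*((2*W)/(4 + W)) = 2*(2*W/(4 + W)) = 4*W/(4 + W))
G(h, k) = -22 (G(h, k) = -2 - 5*4 = -2 - 20 = -22)
G(l, Y(x(-4)))*(-7 + 1) = -22*(-7 + 1) = -22*(-6) = 132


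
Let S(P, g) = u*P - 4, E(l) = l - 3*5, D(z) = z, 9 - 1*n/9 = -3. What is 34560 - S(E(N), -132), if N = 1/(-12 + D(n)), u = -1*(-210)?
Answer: 603389/16 ≈ 37712.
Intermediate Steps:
n = 108 (n = 81 - 9*(-3) = 81 + 27 = 108)
u = 210
N = 1/96 (N = 1/(-12 + 108) = 1/96 ≈ 0.010417)
E(l) = -15 + l (E(l) = l - 15 = -15 + l)
S(P, g) = -4 + 210*P (S(P, g) = 210*P - 4 = -4 + 210*P)
34560 - S(E(N), -132) = 34560 - (-4 + 210*(-15 + 1/96)) = 34560 - (-4 + 210*(-1439/96)) = 34560 - (-4 - 50365/16) = 34560 - 1*(-50429/16) = 34560 + 50429/16 = 603389/16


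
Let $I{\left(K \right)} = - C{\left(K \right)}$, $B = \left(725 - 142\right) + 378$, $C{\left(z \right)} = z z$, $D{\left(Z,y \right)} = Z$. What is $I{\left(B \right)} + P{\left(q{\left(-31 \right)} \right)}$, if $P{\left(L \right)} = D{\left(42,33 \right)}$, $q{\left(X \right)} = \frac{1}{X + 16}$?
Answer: $-923479$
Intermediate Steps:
$q{\left(X \right)} = \frac{1}{16 + X}$
$C{\left(z \right)} = z^{2}$
$P{\left(L \right)} = 42$
$B = 961$ ($B = 583 + 378 = 961$)
$I{\left(K \right)} = - K^{2}$
$I{\left(B \right)} + P{\left(q{\left(-31 \right)} \right)} = - 961^{2} + 42 = \left(-1\right) 923521 + 42 = -923521 + 42 = -923479$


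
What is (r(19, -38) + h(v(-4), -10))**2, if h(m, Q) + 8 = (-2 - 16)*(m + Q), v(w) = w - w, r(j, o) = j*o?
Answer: 302500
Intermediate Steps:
v(w) = 0
h(m, Q) = -8 - 18*Q - 18*m (h(m, Q) = -8 + (-2 - 16)*(m + Q) = -8 - 18*(Q + m) = -8 + (-18*Q - 18*m) = -8 - 18*Q - 18*m)
(r(19, -38) + h(v(-4), -10))**2 = (19*(-38) + (-8 - 18*(-10) - 18*0))**2 = (-722 + (-8 + 180 + 0))**2 = (-722 + 172)**2 = (-550)**2 = 302500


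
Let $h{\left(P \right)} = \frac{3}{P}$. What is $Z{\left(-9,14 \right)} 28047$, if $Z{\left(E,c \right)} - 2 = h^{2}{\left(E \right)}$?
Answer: $\frac{177631}{3} \approx 59210.0$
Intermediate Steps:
$Z{\left(E,c \right)} = 2 + \frac{9}{E^{2}}$ ($Z{\left(E,c \right)} = 2 + \left(\frac{3}{E}\right)^{2} = 2 + \frac{9}{E^{2}}$)
$Z{\left(-9,14 \right)} 28047 = \left(2 + \frac{9}{81}\right) 28047 = \left(2 + 9 \cdot \frac{1}{81}\right) 28047 = \left(2 + \frac{1}{9}\right) 28047 = \frac{19}{9} \cdot 28047 = \frac{177631}{3}$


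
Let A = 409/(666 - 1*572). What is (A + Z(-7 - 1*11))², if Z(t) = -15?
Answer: 1002001/8836 ≈ 113.40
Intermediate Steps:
A = 409/94 (A = 409/(666 - 572) = 409/94 ≈ 4.3511)
(A + Z(-7 - 1*11))² = (409/94 - 15)² = (-1001/94)² = 1002001/8836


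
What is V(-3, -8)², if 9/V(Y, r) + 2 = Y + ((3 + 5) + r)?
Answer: 81/25 ≈ 3.2400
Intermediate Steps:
V(Y, r) = 9/(6 + Y + r) (V(Y, r) = 9/(-2 + (Y + ((3 + 5) + r))) = 9/(-2 + (Y + (8 + r))) = 9/(-2 + (8 + Y + r)) = 9/(6 + Y + r))
V(-3, -8)² = (9/(6 - 3 - 8))² = (9/(-5))² = (9*(-⅕))² = (-9/5)² = 81/25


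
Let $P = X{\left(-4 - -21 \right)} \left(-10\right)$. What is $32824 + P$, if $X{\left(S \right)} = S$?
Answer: $32654$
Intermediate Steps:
$P = -170$ ($P = \left(-4 - -21\right) \left(-10\right) = \left(-4 + 21\right) \left(-10\right) = 17 \left(-10\right) = -170$)
$32824 + P = 32824 - 170 = 32654$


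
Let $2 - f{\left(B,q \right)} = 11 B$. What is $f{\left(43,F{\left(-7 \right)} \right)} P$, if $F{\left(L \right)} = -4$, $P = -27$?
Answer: $12717$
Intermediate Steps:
$f{\left(B,q \right)} = 2 - 11 B$
$f{\left(43,F{\left(-7 \right)} \right)} P = \left(2 - 473\right) \left(-27\right) = \left(-471\right) \left(-27\right) = 12717$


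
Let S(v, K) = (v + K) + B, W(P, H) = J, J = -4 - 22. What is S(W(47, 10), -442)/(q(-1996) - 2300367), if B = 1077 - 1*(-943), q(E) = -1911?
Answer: -776/1151139 ≈ -0.00067411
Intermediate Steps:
J = -26
B = 2020 (B = 1077 + 943 = 2020)
W(P, H) = -26
S(v, K) = 2020 + K + v (S(v, K) = (v + K) + 2020 = (K + v) + 2020 = 2020 + K + v)
S(W(47, 10), -442)/(q(-1996) - 2300367) = (2020 - 442 - 26)/(-1911 - 2300367) = 1552/(-2302278) = 1552*(-1/2302278) = -776/1151139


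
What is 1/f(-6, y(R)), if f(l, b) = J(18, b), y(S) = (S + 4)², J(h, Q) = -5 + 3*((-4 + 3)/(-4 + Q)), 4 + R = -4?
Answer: -4/21 ≈ -0.19048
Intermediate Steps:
R = -8 (R = -4 - 4 = -8)
J(h, Q) = -5 - 3/(-4 + Q) (J(h, Q) = -5 + 3*(-1/(-4 + Q)) = -5 - 3/(-4 + Q))
y(S) = (4 + S)²
f(l, b) = (17 - 5*b)/(-4 + b)
1/f(-6, y(R)) = 1/((17 - 5*(4 - 8)²)/(-4 + (4 - 8)²)) = 1/((17 - 5*(-4)²)/(-4 + (-4)²)) = 1/((17 - 5*16)/(-4 + 16)) = 1/((17 - 80)/12) = 1/((1/12)*(-63)) = 1/(-21/4) = -4/21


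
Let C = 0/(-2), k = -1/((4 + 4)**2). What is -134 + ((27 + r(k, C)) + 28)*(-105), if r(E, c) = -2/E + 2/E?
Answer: -5909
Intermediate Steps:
k = -1/64 (k = -1/(8**2) = -1/64 ≈ -0.015625)
C = 0 (C = 0*(-1/2) = 0)
r(E, c) = 0
-134 + ((27 + r(k, C)) + 28)*(-105) = -134 + ((27 + 0) + 28)*(-105) = -134 + (27 + 28)*(-105) = -134 + 55*(-105) = -134 - 5775 = -5909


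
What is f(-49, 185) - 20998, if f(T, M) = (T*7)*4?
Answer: -22370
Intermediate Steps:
f(T, M) = 28*T (f(T, M) = (7*T)*4 = 28*T)
f(-49, 185) - 20998 = 28*(-49) - 20998 = -1372 - 20998 = -22370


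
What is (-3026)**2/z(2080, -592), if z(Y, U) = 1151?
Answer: 9156676/1151 ≈ 7955.4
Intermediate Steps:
(-3026)**2/z(2080, -592) = (-3026)**2/1151 = 9156676*(1/1151) = 9156676/1151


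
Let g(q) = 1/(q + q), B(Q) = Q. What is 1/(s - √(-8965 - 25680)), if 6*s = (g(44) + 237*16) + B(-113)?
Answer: 170941584/114474476689 + 3624192*I*√205/114474476689 ≈ 0.0014933 + 0.00045329*I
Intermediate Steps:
g(q) = 1/(2*q)
s = 323753/528 (s = (((½)/44 + 237*16) - 113)/6 = (((½)*(1/44) + 3792) - 113)/6 = ((1/88 + 3792) - 113)/6 = (333697/88 - 113)/6 = (⅙)*(323753/88) = 323753/528 ≈ 613.17)
1/(s - √(-8965 - 25680)) = 1/(323753/528 - √(-8965 - 25680)) = 1/(323753/528 - √(-34645)) = 1/(323753/528 - 13*I*√205)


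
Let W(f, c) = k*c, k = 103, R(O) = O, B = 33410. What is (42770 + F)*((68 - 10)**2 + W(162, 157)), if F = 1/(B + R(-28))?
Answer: 27891059934435/33382 ≈ 8.3551e+8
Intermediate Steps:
W(f, c) = 103*c
F = 1/33382 (F = 1/(33410 - 28) = 1/33382 ≈ 2.9956e-5)
(42770 + F)*((68 - 10)**2 + W(162, 157)) = (42770 + 1/33382)*((68 - 10)**2 + 103*157) = 1427748141*(58**2 + 16171)/33382 = 1427748141*(3364 + 16171)/33382 = (1427748141/33382)*19535 = 27891059934435/33382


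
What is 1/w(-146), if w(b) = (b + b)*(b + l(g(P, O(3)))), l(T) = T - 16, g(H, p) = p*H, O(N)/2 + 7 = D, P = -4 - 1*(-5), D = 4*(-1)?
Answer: 1/53728 ≈ 1.8612e-5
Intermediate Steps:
D = -4
P = 1 (P = -4 + 5 = 1)
O(N) = -22 (O(N) = -14 + 2*(-4) = -14 - 8 = -22)
g(H, p) = H*p
l(T) = -16 + T
w(b) = 2*b*(-38 + b) (w(b) = (b + b)*(b + (-16 + 1*(-22))) = (2*b)*(b + (-16 - 22)) = (2*b)*(b - 38) = (2*b)*(-38 + b) = 2*b*(-38 + b))
1/w(-146) = 1/(2*(-146)*(-38 - 146)) = 1/(2*(-146)*(-184)) = 1/53728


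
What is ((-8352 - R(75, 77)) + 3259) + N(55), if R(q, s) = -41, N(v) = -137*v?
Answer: -12587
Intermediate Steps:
((-8352 - R(75, 77)) + 3259) + N(55) = ((-8352 - 1*(-41)) + 3259) - 137*55 = ((-8352 + 41) + 3259) - 7535 = (-8311 + 3259) - 7535 = -5052 - 7535 = -12587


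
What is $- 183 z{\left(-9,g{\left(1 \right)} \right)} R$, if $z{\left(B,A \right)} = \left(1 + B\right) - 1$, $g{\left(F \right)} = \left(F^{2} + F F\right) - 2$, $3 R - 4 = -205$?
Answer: $-110349$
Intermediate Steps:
$R = -67$ ($R = \frac{4}{3} + \frac{1}{3} \left(-205\right) = \frac{4}{3} - \frac{205}{3} = -67$)
$g{\left(F \right)} = -2 + 2 F^{2}$ ($g{\left(F \right)} = \left(F^{2} + F^{2}\right) - 2 = 2 F^{2} - 2 = -2 + 2 F^{2}$)
$z{\left(B,A \right)} = B$
$- 183 z{\left(-9,g{\left(1 \right)} \right)} R = \left(-183\right) \left(-9\right) \left(-67\right) = 1647 \left(-67\right) = -110349$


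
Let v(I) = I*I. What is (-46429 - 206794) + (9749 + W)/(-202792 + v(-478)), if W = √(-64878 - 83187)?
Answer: -6505795567/25692 + I*√148065/25692 ≈ -2.5322e+5 + 0.014977*I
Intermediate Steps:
v(I) = I²
W = I*√148065 (W = √(-148065) = I*√148065 ≈ 384.79*I)
(-46429 - 206794) + (9749 + W)/(-202792 + v(-478)) = (-46429 - 206794) + (9749 + I*√148065)/(-202792 + (-478)²) = -253223 + (9749 + I*√148065)/(-202792 + 228484) = -253223 + (9749 + I*√148065)/25692 = -253223 + (9749 + I*√148065)*(1/25692) = -253223 + (9749/25692 + I*√148065/25692) = -6505795567/25692 + I*√148065/25692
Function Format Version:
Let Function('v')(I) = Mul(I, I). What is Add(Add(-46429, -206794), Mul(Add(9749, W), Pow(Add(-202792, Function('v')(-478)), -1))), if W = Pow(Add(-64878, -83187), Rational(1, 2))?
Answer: Add(Rational(-6505795567, 25692), Mul(Rational(1, 25692), I, Pow(148065, Rational(1, 2)))) ≈ Add(-2.5322e+5, Mul(0.014977, I))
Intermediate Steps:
Function('v')(I) = Pow(I, 2)
W = Mul(I, Pow(148065, Rational(1, 2))) (W = Pow(-148065, Rational(1, 2)) = Mul(I, Pow(148065, Rational(1, 2))) ≈ Mul(384.79, I))
Add(Add(-46429, -206794), Mul(Add(9749, W), Pow(Add(-202792, Function('v')(-478)), -1))) = Add(Add(-46429, -206794), Mul(Add(9749, Mul(I, Pow(148065, Rational(1, 2)))), Pow(Add(-202792, Pow(-478, 2)), -1))) = Add(-253223, Mul(Add(9749, Mul(I, Pow(148065, Rational(1, 2)))), Pow(Add(-202792, 228484), -1))) = Add(-253223, Mul(Add(9749, Mul(I, Pow(148065, Rational(1, 2)))), Pow(25692, -1))) = Add(-253223, Mul(Add(9749, Mul(I, Pow(148065, Rational(1, 2)))), Rational(1, 25692))) = Add(-253223, Add(Rational(9749, 25692), Mul(Rational(1, 25692), I, Pow(148065, Rational(1, 2))))) = Add(Rational(-6505795567, 25692), Mul(Rational(1, 25692), I, Pow(148065, Rational(1, 2))))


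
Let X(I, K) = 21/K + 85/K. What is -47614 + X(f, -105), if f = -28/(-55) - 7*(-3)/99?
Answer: -4999576/105 ≈ -47615.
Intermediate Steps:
f = 119/165 (f = -28*(-1/55) + 21*(1/99) = 28/55 + 7/33 = 119/165 ≈ 0.72121)
X(I, K) = 106/K
-47614 + X(f, -105) = -47614 + 106/(-105) = -47614 + 106*(-1/105) = -47614 - 106/105 = -4999576/105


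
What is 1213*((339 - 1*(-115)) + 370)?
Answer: 999512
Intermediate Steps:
1213*((339 - 1*(-115)) + 370) = 1213*((339 + 115) + 370) = 1213*(454 + 370) = 1213*824 = 999512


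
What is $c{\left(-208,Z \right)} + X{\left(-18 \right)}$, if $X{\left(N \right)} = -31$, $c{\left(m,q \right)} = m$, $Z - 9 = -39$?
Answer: $-239$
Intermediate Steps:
$Z = -30$ ($Z = 9 - 39 = -30$)
$c{\left(-208,Z \right)} + X{\left(-18 \right)} = -208 - 31 = -239$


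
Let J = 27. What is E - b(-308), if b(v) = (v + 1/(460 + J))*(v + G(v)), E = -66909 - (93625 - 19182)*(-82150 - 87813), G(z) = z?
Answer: 6161669599980/487 ≈ 1.2652e+10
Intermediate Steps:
E = 12652488700 (E = -66909 - 74443*(-169963) = -66909 - 1*(-12652555609) = -66909 + 12652555609 = 12652488700)
b(v) = 2*v*(1/487 + v) (b(v) = (v + 1/(460 + 27))*(v + v) = (v + 1/487)*(2*v) = (1/487 + v)*(2*v) = 2*v*(1/487 + v))
E - b(-308) = 12652488700 - 2*(-308)*(1 + 487*(-308))/487 = 12652488700 - 2*(-308)*(1 - 149996)/487 = 12652488700 - 2*(-308)*(-149995)/487 = 12652488700 - 1*92396920/487 = 12652488700 - 92396920/487 = 6161669599980/487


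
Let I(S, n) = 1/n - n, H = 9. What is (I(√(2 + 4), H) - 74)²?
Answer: 556516/81 ≈ 6870.6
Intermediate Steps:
(I(√(2 + 4), H) - 74)² = ((1/9 - 1*9) - 74)² = ((⅑ - 9) - 74)² = (-80/9 - 74)² = (-746/9)² = 556516/81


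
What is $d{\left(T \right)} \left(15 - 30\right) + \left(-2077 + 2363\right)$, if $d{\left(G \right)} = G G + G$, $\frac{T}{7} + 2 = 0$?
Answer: $-2444$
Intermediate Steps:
$T = -14$ ($T = -14 + 7 \cdot 0 = -14 + 0 = -14$)
$d{\left(G \right)} = G + G^{2}$ ($d{\left(G \right)} = G^{2} + G = G + G^{2}$)
$d{\left(T \right)} \left(15 - 30\right) + \left(-2077 + 2363\right) = - 14 \left(1 - 14\right) \left(15 - 30\right) + \left(-2077 + 2363\right) = \left(-14\right) \left(-13\right) \left(-15\right) + 286 = 182 \left(-15\right) + 286 = -2730 + 286 = -2444$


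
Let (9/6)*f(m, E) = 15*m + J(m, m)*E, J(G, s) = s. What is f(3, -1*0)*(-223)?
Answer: -6690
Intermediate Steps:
f(m, E) = 10*m + 2*E*m/3 (f(m, E) = 2*(15*m + m*E)/3 = 2*(15*m + E*m)/3 = 10*m + 2*E*m/3)
f(3, -1*0)*(-223) = ((⅔)*3*(15 - 1*0))*(-223) = ((⅔)*3*(15 + 0))*(-223) = ((⅔)*3*15)*(-223) = 30*(-223) = -6690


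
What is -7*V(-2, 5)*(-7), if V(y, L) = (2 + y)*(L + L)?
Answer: 0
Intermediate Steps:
V(y, L) = 2*L*(2 + y) (V(y, L) = (2 + y)*(2*L) = 2*L*(2 + y))
-7*V(-2, 5)*(-7) = -14*5*(2 - 2)*(-7) = -14*5*0*(-7) = -7*0*(-7) = 0*(-7) = 0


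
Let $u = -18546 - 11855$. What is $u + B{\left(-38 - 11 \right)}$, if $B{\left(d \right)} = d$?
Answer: $-30450$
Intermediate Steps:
$u = -30401$
$u + B{\left(-38 - 11 \right)} = -30401 - 49 = -30450$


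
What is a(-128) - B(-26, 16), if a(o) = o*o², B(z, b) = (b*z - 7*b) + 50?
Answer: -2096674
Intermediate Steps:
B(z, b) = 50 - 7*b + b*z (B(z, b) = (-7*b + b*z) + 50 = 50 - 7*b + b*z)
a(o) = o³
a(-128) - B(-26, 16) = (-128)³ - (50 - 7*16 + 16*(-26)) = -2097152 - (50 - 112 - 416) = -2097152 - 1*(-478) = -2097152 + 478 = -2096674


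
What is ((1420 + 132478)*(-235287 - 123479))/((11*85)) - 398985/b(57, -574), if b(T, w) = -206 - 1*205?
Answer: -6581088481591/128095 ≈ -5.1377e+7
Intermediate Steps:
b(T, w) = -411 (b(T, w) = -206 - 205 = -411)
((1420 + 132478)*(-235287 - 123479))/((11*85)) - 398985/b(57, -574) = ((1420 + 132478)*(-235287 - 123479))/((11*85)) - 398985/(-411) = (133898*(-358766))/935 - 398985*(-1/411) = -48038049868*1/935 + 132995/137 = -48038049868/935 + 132995/137 = -6581088481591/128095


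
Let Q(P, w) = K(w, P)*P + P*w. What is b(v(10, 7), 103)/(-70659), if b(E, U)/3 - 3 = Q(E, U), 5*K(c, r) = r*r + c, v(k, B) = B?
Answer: -4684/117765 ≈ -0.039774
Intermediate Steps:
K(c, r) = c/5 + r²/5 (K(c, r) = (r*r + c)/5 = (r² + c)/5 = (c + r²)/5 = c/5 + r²/5)
Q(P, w) = P*w + P*(w/5 + P²/5) (Q(P, w) = (w/5 + P²/5)*P + P*w = P*(w/5 + P²/5) + P*w = P*w + P*(w/5 + P²/5))
b(E, U) = 9 + 3*E*(E² + 6*U)/5 (b(E, U) = 9 + 3*(E*(E² + 6*U)/5) = 9 + 3*E*(E² + 6*U)/5)
b(v(10, 7), 103)/(-70659) = (9 + (⅗)*7*(7² + 6*103))/(-70659) = (9 + (⅗)*7*(49 + 618))*(-1/70659) = (9 + (⅗)*7*667)*(-1/70659) = (9 + 14007/5)*(-1/70659) = (14052/5)*(-1/70659) = -4684/117765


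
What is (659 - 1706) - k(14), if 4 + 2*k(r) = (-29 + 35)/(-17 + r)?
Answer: -1044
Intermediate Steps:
k(r) = -2 + 3/(-17 + r) (k(r) = -2 + ((-29 + 35)/(-17 + r))/2 = -2 + (6/(-17 + r))/2 = -2 + 3/(-17 + r))
(659 - 1706) - k(14) = (659 - 1706) - (37 - 2*14)/(-17 + 14) = -1047 - (37 - 28)/(-3) = -1047 - (-1)*9/3 = -1047 - 1*(-3) = -1047 + 3 = -1044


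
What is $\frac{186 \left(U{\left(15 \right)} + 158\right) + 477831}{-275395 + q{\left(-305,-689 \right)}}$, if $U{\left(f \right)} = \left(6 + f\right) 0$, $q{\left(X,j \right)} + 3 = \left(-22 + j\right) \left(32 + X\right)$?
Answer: $- \frac{507219}{81295} \approx -6.2392$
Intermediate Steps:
$q{\left(X,j \right)} = -3 + \left(-22 + j\right) \left(32 + X\right)$
$U{\left(f \right)} = 0$
$\frac{186 \left(U{\left(15 \right)} + 158\right) + 477831}{-275395 + q{\left(-305,-689 \right)}} = \frac{186 \left(0 + 158\right) + 477831}{-275395 - -194100} = \frac{186 \cdot 158 + 477831}{-275395 + \left(-707 + 6710 - 22048 + 210145\right)} = \frac{29388 + 477831}{-275395 + 194100} = \frac{507219}{-81295} = 507219 \left(- \frac{1}{81295}\right) = - \frac{507219}{81295}$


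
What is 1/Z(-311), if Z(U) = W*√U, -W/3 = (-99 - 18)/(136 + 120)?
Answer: -256*I*√311/109161 ≈ -0.041357*I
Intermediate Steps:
W = 351/256 (W = -3*(-99 - 18)/(136 + 120) = -(-351)/256 = -3*(-117/256) = 351/256 ≈ 1.3711)
Z(U) = 351*√U/256
1/Z(-311) = 1/(351*√(-311)/256) = 1/(351*(I*√311)/256) = 1/(351*I*√311/256) = -256*I*√311/109161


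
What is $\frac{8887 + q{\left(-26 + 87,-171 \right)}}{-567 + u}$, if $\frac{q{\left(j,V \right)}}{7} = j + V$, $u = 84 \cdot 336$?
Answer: $\frac{8117}{27657} \approx 0.29349$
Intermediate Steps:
$u = 28224$
$q{\left(j,V \right)} = 7 V + 7 j$ ($q{\left(j,V \right)} = 7 \left(j + V\right) = 7 \left(V + j\right) = 7 V + 7 j$)
$\frac{8887 + q{\left(-26 + 87,-171 \right)}}{-567 + u} = \frac{8887 + \left(7 \left(-171\right) + 7 \left(-26 + 87\right)\right)}{-567 + 28224} = \frac{8887 + \left(-1197 + 7 \cdot 61\right)}{27657} = \left(8887 + \left(-1197 + 427\right)\right) \frac{1}{27657} = \left(8887 - 770\right) \frac{1}{27657} = 8117 \cdot \frac{1}{27657} = \frac{8117}{27657}$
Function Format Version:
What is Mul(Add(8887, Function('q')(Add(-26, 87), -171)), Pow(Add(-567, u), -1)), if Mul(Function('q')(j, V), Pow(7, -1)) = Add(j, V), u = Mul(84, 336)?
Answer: Rational(8117, 27657) ≈ 0.29349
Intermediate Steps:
u = 28224
Function('q')(j, V) = Add(Mul(7, V), Mul(7, j)) (Function('q')(j, V) = Mul(7, Add(j, V)) = Mul(7, Add(V, j)) = Add(Mul(7, V), Mul(7, j)))
Mul(Add(8887, Function('q')(Add(-26, 87), -171)), Pow(Add(-567, u), -1)) = Mul(Add(8887, Add(Mul(7, -171), Mul(7, Add(-26, 87)))), Pow(Add(-567, 28224), -1)) = Mul(Add(8887, Add(-1197, Mul(7, 61))), Pow(27657, -1)) = Mul(Add(8887, Add(-1197, 427)), Rational(1, 27657)) = Mul(Add(8887, -770), Rational(1, 27657)) = Mul(8117, Rational(1, 27657)) = Rational(8117, 27657)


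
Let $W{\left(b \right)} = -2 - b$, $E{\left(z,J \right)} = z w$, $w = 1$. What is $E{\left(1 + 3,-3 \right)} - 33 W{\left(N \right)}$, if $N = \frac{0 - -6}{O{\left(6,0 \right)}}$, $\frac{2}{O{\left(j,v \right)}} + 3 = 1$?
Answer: $-128$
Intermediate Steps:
$O{\left(j,v \right)} = -1$ ($O{\left(j,v \right)} = \frac{2}{-3 + 1} = \frac{2}{-2} = 2 \left(- \frac{1}{2}\right) = -1$)
$E{\left(z,J \right)} = z$ ($E{\left(z,J \right)} = z 1 = z$)
$N = -6$ ($N = \frac{0 - -6}{-1} = \left(0 + 6\right) \left(-1\right) = 6 \left(-1\right) = -6$)
$E{\left(1 + 3,-3 \right)} - 33 W{\left(N \right)} = \left(1 + 3\right) - 33 \left(-2 - -6\right) = 4 - 33 \left(-2 + 6\right) = 4 - 132 = -128$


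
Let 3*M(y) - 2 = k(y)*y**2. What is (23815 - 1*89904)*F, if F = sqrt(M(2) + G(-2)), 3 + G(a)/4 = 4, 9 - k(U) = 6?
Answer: -66089*sqrt(78)/3 ≈ -1.9456e+5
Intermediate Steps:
k(U) = 3 (k(U) = 9 - 1*6 = 9 - 6 = 3)
G(a) = 4 (G(a) = -12 + 4*4 = -12 + 16 = 4)
M(y) = 2/3 + y**2 (M(y) = 2/3 + (3*y**2)/3 = 2/3 + y**2)
F = sqrt(78)/3 (F = sqrt((2/3 + 2**2) + 4) = sqrt((2/3 + 4) + 4) = sqrt(14/3 + 4) = sqrt(26/3) = sqrt(78)/3 ≈ 2.9439)
(23815 - 1*89904)*F = (23815 - 1*89904)*(sqrt(78)/3) = (23815 - 89904)*(sqrt(78)/3) = -66089*sqrt(78)/3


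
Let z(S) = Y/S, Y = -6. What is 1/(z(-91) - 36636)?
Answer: -91/3333870 ≈ -2.7296e-5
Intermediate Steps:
z(S) = -6/S
1/(z(-91) - 36636) = 1/(-6/(-91) - 36636) = 1/(-6*(-1/91) - 36636) = 1/(6/91 - 36636) = 1/(-3333870/91) = -91/3333870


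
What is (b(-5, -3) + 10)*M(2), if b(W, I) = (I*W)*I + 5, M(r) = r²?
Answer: -120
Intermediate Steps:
b(W, I) = 5 + W*I² (b(W, I) = W*I² + 5 = 5 + W*I²)
(b(-5, -3) + 10)*M(2) = ((5 - 5*(-3)²) + 10)*2² = ((5 - 5*9) + 10)*4 = ((5 - 45) + 10)*4 = (-40 + 10)*4 = -30*4 = -120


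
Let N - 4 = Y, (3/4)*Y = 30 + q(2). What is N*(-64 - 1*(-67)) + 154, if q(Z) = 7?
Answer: 314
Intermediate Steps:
Y = 148/3 (Y = 4*(30 + 7)/3 = (4/3)*37 = 148/3 ≈ 49.333)
N = 160/3 (N = 4 + 148/3 = 160/3 ≈ 53.333)
N*(-64 - 1*(-67)) + 154 = 160*(-64 - 1*(-67))/3 + 154 = 160*(-64 + 67)/3 + 154 = (160/3)*3 + 154 = 160 + 154 = 314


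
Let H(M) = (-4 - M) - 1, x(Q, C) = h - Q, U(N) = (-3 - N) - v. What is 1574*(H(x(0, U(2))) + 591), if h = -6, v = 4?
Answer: 931808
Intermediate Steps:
U(N) = -7 - N (U(N) = (-3 - N) - 1*4 = (-3 - N) - 4 = -7 - N)
x(Q, C) = -6 - Q
H(M) = -5 - M
1574*(H(x(0, U(2))) + 591) = 1574*((-5 - (-6 - 1*0)) + 591) = 1574*((-5 - (-6 + 0)) + 591) = 1574*((-5 - 1*(-6)) + 591) = 1574*((-5 + 6) + 591) = 1574*(1 + 591) = 1574*592 = 931808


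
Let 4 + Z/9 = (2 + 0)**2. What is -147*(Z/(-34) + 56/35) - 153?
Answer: -1941/5 ≈ -388.20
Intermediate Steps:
Z = 0 (Z = -36 + 9*(2 + 0)**2 = -36 + 9*2**2 = -36 + 9*4 = -36 + 36 = 0)
-147*(Z/(-34) + 56/35) - 153 = -147*(0/(-34) + 56/35) - 153 = -147*(0*(-1/34) + 56*(1/35)) - 153 = -147*(0 + 8/5) - 153 = -147*8/5 - 153 = -1176/5 - 153 = -1941/5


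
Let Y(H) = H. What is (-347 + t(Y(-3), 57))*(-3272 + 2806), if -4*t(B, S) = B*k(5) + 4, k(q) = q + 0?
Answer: 320841/2 ≈ 1.6042e+5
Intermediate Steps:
k(q) = q
t(B, S) = -1 - 5*B/4 (t(B, S) = -(B*5 + 4)/4 = -(5*B + 4)/4 = -(4 + 5*B)/4 = -1 - 5*B/4)
(-347 + t(Y(-3), 57))*(-3272 + 2806) = (-347 + (-1 - 5/4*(-3)))*(-3272 + 2806) = (-347 + (-1 + 15/4))*(-466) = (-347 + 11/4)*(-466) = -1377/4*(-466) = 320841/2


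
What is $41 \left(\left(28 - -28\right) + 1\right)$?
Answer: $2337$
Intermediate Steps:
$41 \left(\left(28 - -28\right) + 1\right) = 41 \left(\left(28 + 28\right) + 1\right) = 41 \left(56 + 1\right) = 41 \cdot 57 = 2337$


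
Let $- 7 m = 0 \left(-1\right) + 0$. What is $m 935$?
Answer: $0$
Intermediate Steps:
$m = 0$ ($m = - \frac{0 \left(-1\right) + 0}{7} = - \frac{0 + 0}{7} = \left(- \frac{1}{7}\right) 0 = 0$)
$m 935 = 0 \cdot 935 = 0$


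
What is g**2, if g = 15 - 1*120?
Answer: 11025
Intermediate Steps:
g = -105 (g = 15 - 120 = -105)
g**2 = (-105)**2 = 11025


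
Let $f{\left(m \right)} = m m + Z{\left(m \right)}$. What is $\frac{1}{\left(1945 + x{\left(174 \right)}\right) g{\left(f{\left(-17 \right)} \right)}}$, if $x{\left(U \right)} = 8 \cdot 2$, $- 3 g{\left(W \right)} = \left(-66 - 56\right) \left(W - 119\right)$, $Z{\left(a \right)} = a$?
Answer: $\frac{1}{12201342} \approx 8.1958 \cdot 10^{-8}$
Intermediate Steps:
$f{\left(m \right)} = m + m^{2}$ ($f{\left(m \right)} = m m + m = m^{2} + m = m + m^{2}$)
$g{\left(W \right)} = - \frac{14518}{3} + \frac{122 W}{3}$ ($g{\left(W \right)} = - \frac{\left(-66 - 56\right) \left(W - 119\right)}{3} = - \frac{\left(-122\right) \left(-119 + W\right)}{3} = - \frac{14518 - 122 W}{3} = - \frac{14518}{3} + \frac{122 W}{3}$)
$x{\left(U \right)} = 16$
$\frac{1}{\left(1945 + x{\left(174 \right)}\right) g{\left(f{\left(-17 \right)} \right)}} = \frac{1}{\left(1945 + 16\right) \left(- \frac{14518}{3} + \frac{122 \left(- 17 \left(1 - 17\right)\right)}{3}\right)} = \frac{1}{1961 \left(- \frac{14518}{3} + \frac{122 \left(\left(-17\right) \left(-16\right)\right)}{3}\right)} = \frac{1}{1961 \left(- \frac{14518}{3} + \frac{122}{3} \cdot 272\right)} = \frac{1}{1961 \left(- \frac{14518}{3} + \frac{33184}{3}\right)} = \frac{1}{1961 \cdot 6222} = \frac{1}{1961} \cdot \frac{1}{6222} = \frac{1}{12201342}$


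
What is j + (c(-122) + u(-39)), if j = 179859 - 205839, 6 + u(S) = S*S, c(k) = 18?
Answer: -24447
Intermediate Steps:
u(S) = -6 + S**2 (u(S) = -6 + S*S = -6 + S**2)
j = -25980
j + (c(-122) + u(-39)) = -25980 + (18 + (-6 + (-39)**2)) = -25980 + (18 + (-6 + 1521)) = -25980 + (18 + 1515) = -25980 + 1533 = -24447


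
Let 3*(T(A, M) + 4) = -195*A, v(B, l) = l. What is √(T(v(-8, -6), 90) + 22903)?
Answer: √23289 ≈ 152.61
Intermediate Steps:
T(A, M) = -4 - 65*A (T(A, M) = -4 + (-195*A)/3 = -4 - 65*A)
√(T(v(-8, -6), 90) + 22903) = √((-4 - 65*(-6)) + 22903) = √((-4 + 390) + 22903) = √(386 + 22903) = √23289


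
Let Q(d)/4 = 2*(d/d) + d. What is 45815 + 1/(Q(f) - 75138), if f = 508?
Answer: 3348984869/73098 ≈ 45815.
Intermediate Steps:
Q(d) = 8 + 4*d (Q(d) = 4*(2*(d/d) + d) = 4*(2*1 + d) = 4*(2 + d) = 8 + 4*d)
45815 + 1/(Q(f) - 75138) = 45815 + 1/((8 + 4*508) - 75138) = 45815 + 1/((8 + 2032) - 75138) = 45815 + 1/(2040 - 75138) = 45815 + 1/(-73098) = 45815 - 1/73098 = 3348984869/73098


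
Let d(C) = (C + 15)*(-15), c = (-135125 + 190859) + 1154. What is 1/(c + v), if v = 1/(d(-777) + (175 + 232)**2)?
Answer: 177079/10073670153 ≈ 1.7578e-5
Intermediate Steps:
c = 56888 (c = 55734 + 1154 = 56888)
d(C) = -225 - 15*C (d(C) = (15 + C)*(-15) = -225 - 15*C)
v = 1/177079 (v = 1/((-225 - 15*(-777)) + (175 + 232)**2) = 1/((-225 + 11655) + 407**2) = 1/(11430 + 165649) = 1/177079 ≈ 5.6472e-6)
1/(c + v) = 1/(56888 + 1/177079) = 1/(10073670153/177079) = 177079/10073670153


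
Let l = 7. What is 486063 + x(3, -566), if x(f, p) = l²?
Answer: 486112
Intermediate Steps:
x(f, p) = 49 (x(f, p) = 7² = 49)
486063 + x(3, -566) = 486063 + 49 = 486112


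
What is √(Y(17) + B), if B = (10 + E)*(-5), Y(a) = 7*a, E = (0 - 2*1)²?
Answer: 7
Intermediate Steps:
E = 4 (E = (0 - 2)² = (-2)² = 4)
B = -70 (B = (10 + 4)*(-5) = 14*(-5) = -70)
√(Y(17) + B) = √(7*17 - 70) = √(119 - 70) = √49 = 7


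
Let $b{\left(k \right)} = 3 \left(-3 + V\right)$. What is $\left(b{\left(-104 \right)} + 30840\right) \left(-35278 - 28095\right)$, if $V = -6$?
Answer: $-1952712249$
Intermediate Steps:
$b{\left(k \right)} = -27$ ($b{\left(k \right)} = 3 \left(-3 - 6\right) = 3 \left(-9\right) = -27$)
$\left(b{\left(-104 \right)} + 30840\right) \left(-35278 - 28095\right) = \left(-27 + 30840\right) \left(-35278 - 28095\right) = 30813 \left(-63373\right) = -1952712249$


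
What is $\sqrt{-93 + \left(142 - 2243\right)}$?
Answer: $i \sqrt{2194} \approx 46.84 i$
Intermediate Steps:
$\sqrt{-93 + \left(142 - 2243\right)} = \sqrt{-93 - 2101} = \sqrt{-2194} = i \sqrt{2194}$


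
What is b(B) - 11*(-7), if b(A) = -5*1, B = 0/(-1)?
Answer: 72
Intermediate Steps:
B = 0 (B = 0*(-1) = 0)
b(A) = -5
b(B) - 11*(-7) = -5 - 11*(-7) = -5 + 77 = 72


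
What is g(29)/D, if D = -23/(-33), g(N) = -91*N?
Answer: -87087/23 ≈ -3786.4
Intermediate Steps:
D = 23/33 (D = -23*(-1/33) = 23/33 ≈ 0.69697)
g(29)/D = (-91*29)/(23/33) = -2639*33/23 = -87087/23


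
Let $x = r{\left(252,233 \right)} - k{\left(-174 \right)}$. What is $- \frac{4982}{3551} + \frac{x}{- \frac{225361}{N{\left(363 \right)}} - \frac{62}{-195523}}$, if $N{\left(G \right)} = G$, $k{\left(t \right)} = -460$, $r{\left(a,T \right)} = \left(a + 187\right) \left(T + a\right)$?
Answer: $- \frac{1018807257372043}{2952236831899} \approx -345.1$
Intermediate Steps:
$r{\left(a,T \right)} = \left(187 + a\right) \left(T + a\right)$
$x = 213375$ ($x = \left(252^{2} + 187 \cdot 233 + 187 \cdot 252 + 233 \cdot 252\right) - -460 = \left(63504 + 43571 + 47124 + 58716\right) + 460 = 212915 + 460 = 213375$)
$- \frac{4982}{3551} + \frac{x}{- \frac{225361}{N{\left(363 \right)}} - \frac{62}{-195523}} = - \frac{4982}{3551} + \frac{213375}{- \frac{225361}{363} - \frac{62}{-195523}} = \left(-4982\right) \frac{1}{3551} + \frac{213375}{\left(-225361\right) \frac{1}{363} - - \frac{62}{195523}} = - \frac{94}{67} + \frac{213375}{- \frac{225361}{363} + \frac{62}{195523}} = - \frac{94}{67} + \frac{213375}{- \frac{44063236297}{70974849}} = - \frac{94}{67} + 213375 \left(- \frac{70974849}{44063236297}\right) = - \frac{94}{67} - \frac{15144258405375}{44063236297} = - \frac{1018807257372043}{2952236831899}$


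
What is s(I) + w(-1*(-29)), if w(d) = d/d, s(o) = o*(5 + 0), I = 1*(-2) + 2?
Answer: 1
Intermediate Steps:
I = 0 (I = -2 + 2 = 0)
s(o) = 5*o (s(o) = o*5 = 5*o)
w(d) = 1
s(I) + w(-1*(-29)) = 5*0 + 1 = 0 + 1 = 1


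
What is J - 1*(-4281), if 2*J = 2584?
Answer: 5573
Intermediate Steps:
J = 1292 (J = (1/2)*2584 = 1292)
J - 1*(-4281) = 1292 - 1*(-4281) = 1292 + 4281 = 5573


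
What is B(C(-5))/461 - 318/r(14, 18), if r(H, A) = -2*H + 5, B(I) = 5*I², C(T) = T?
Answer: 149473/10603 ≈ 14.097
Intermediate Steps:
r(H, A) = 5 - 2*H
B(C(-5))/461 - 318/r(14, 18) = (5*(-5)²)/461 - 318/(5 - 2*14) = (5*25)*(1/461) - 318/(5 - 28) = 125*(1/461) - 318/(-23) = 125/461 - 318*(-1/23) = 125/461 + 318/23 = 149473/10603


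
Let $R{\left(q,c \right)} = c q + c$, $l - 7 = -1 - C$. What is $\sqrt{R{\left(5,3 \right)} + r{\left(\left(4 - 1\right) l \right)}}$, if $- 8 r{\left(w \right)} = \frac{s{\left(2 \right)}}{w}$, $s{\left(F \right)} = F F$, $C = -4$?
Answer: $\frac{\sqrt{16185}}{30} \approx 4.2407$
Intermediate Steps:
$s{\left(F \right)} = F^{2}$
$l = 10$ ($l = 7 - -3 = 7 + \left(-1 + 4\right) = 7 + 3 = 10$)
$R{\left(q,c \right)} = c + c q$
$r{\left(w \right)} = - \frac{1}{2 w}$ ($r{\left(w \right)} = - \frac{2^{2} \frac{1}{w}}{8} = - \frac{4 \frac{1}{w}}{8} = - \frac{1}{2 w}$)
$\sqrt{R{\left(5,3 \right)} + r{\left(\left(4 - 1\right) l \right)}} = \sqrt{3 \left(1 + 5\right) - \frac{1}{2 \left(4 - 1\right) 10}} = \sqrt{3 \cdot 6 - \frac{1}{2 \cdot 3 \cdot 10}} = \sqrt{18 - \frac{1}{2 \cdot 30}} = \sqrt{18 - \frac{1}{60}} = \sqrt{\frac{1079}{60}} = \frac{\sqrt{16185}}{30}$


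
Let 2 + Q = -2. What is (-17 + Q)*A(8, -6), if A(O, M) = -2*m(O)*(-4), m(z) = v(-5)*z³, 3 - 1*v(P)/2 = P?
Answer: -1376256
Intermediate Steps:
v(P) = 6 - 2*P
m(z) = 16*z³ (m(z) = (6 - 2*(-5))*z³ = (6 + 10)*z³ = 16*z³)
Q = -4 (Q = -2 - 2 = -4)
A(O, M) = 128*O³ (A(O, M) = -32*O³*(-4) = 128*O³)
(-17 + Q)*A(8, -6) = (-17 - 4)*(128*8³) = -2688*512 = -21*65536 = -1376256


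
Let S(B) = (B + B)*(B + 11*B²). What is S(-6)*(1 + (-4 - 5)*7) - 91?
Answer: 290069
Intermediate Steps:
S(B) = 2*B*(B + 11*B²) (S(B) = (2*B)*(B + 11*B²) = 2*B*(B + 11*B²))
S(-6)*(1 + (-4 - 5)*7) - 91 = ((-6)²*(2 + 22*(-6)))*(1 + (-4 - 5)*7) - 91 = (36*(2 - 132))*(1 - 9*7) - 91 = (36*(-130))*(1 - 63) - 91 = -4680*(-62) - 91 = 290160 - 91 = 290069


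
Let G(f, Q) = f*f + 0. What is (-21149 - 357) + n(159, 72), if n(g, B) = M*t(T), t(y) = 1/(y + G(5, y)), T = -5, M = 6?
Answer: -215057/10 ≈ -21506.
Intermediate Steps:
G(f, Q) = f² (G(f, Q) = f² + 0 = f²)
t(y) = 1/(25 + y) (t(y) = 1/(y + 5²) = 1/(y + 25) = 1/(25 + y))
n(g, B) = 3/10 (n(g, B) = 6/(25 - 5) = 6/20 = 6*(1/20) = 3/10)
(-21149 - 357) + n(159, 72) = (-21149 - 357) + 3/10 = -21506 + 3/10 = -215057/10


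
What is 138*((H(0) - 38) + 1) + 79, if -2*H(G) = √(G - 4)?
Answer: -5027 - 138*I ≈ -5027.0 - 138.0*I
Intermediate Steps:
H(G) = -√(-4 + G)/2 (H(G) = -√(G - 4)/2 = -√(-4 + G)/2)
138*((H(0) - 38) + 1) + 79 = 138*((-√(-4 + 0)/2 - 38) + 1) + 79 = 138*((-I - 38) + 1) + 79 = 138*((-38 - I) + 1) + 79 = 138*(-37 - I) + 79 = (-5106 - 138*I) + 79 = -5027 - 138*I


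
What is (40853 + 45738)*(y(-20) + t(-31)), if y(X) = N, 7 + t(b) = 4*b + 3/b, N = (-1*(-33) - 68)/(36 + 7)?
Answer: -15225901667/1333 ≈ -1.1422e+7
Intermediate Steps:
N = -35/43 (N = (33 - 68)/43 = -35*1/43 = -35/43 ≈ -0.81395)
t(b) = -7 + 3/b + 4*b (t(b) = -7 + (4*b + 3/b) = -7 + (3/b + 4*b) = -7 + 3/b + 4*b)
y(X) = -35/43
(40853 + 45738)*(y(-20) + t(-31)) = (40853 + 45738)*(-35/43 + (-7 + 3/(-31) + 4*(-31))) = 86591*(-35/43 + (-7 + 3*(-1/31) - 124)) = 86591*(-35/43 + (-7 - 3/31 - 124)) = 86591*(-35/43 - 4064/31) = 86591*(-175837/1333) = -15225901667/1333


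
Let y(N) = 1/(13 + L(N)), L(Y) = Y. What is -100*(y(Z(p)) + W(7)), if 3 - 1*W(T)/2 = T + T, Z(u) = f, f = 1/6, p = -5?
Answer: 173200/79 ≈ 2192.4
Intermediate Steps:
f = ⅙ ≈ 0.16667
Z(u) = ⅙
W(T) = 6 - 4*T (W(T) = 6 - 2*(T + T) = 6 - 4*T)
y(N) = 1/(13 + N)
-100*(y(Z(p)) + W(7)) = -100*(1/(13 + ⅙) + (6 - 4*7)) = -100*(1/(79/6) + (6 - 28)) = -100*(6/79 - 22) = -100*(-1732/79) = 173200/79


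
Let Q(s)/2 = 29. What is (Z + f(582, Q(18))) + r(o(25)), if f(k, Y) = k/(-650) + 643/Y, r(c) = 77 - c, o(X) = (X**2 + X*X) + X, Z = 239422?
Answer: 4490714497/18850 ≈ 2.3823e+5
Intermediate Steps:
Q(s) = 58 (Q(s) = 2*29 = 58)
o(X) = X + 2*X**2 (o(X) = (X**2 + X**2) + X = 2*X**2 + X = X + 2*X**2)
f(k, Y) = 643/Y - k/650 (f(k, Y) = k*(-1/650) + 643/Y = -k/650 + 643/Y = 643/Y - k/650)
(Z + f(582, Q(18))) + r(o(25)) = (239422 + (643/58 - 1/650*582)) + (77 - 25*(1 + 2*25)) = (239422 + (643*(1/58) - 291/325)) + (77 - 25*(1 + 50)) = (239422 + (643/58 - 291/325)) + (77 - 25*51) = (239422 + 192097/18850) + (77 - 1*1275) = 4513296797/18850 + (77 - 1275) = 4513296797/18850 - 1198 = 4490714497/18850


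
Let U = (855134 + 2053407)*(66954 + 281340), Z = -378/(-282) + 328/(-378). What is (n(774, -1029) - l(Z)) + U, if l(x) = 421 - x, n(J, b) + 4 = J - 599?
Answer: 8998722205920131/8883 ≈ 1.0130e+12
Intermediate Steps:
n(J, b) = -603 + J (n(J, b) = -4 + (J - 599) = -4 + (-599 + J) = -603 + J)
Z = 4199/8883 (Z = -378*(-1/282) + 328*(-1/378) = 63/47 - 164/189 = 4199/8883 ≈ 0.47270)
U = 1013027379054 (U = 2908541*348294 = 1013027379054)
(n(774, -1029) - l(Z)) + U = ((-603 + 774) - (421 - 1*4199/8883)) + 1013027379054 = (171 - (421 - 4199/8883)) + 1013027379054 = (171 - 1*3735544/8883) + 1013027379054 = (171 - 3735544/8883) + 1013027379054 = -2216551/8883 + 1013027379054 = 8998722205920131/8883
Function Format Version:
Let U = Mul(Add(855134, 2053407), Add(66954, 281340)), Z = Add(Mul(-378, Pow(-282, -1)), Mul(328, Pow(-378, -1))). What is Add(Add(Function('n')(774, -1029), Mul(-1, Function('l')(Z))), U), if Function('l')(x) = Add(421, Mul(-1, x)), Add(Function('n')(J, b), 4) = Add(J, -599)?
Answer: Rational(8998722205920131, 8883) ≈ 1.0130e+12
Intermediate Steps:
Function('n')(J, b) = Add(-603, J) (Function('n')(J, b) = Add(-4, Add(J, -599)) = Add(-4, Add(-599, J)) = Add(-603, J))
Z = Rational(4199, 8883) (Z = Add(Mul(-378, Rational(-1, 282)), Mul(328, Rational(-1, 378))) = Add(Rational(63, 47), Rational(-164, 189)) = Rational(4199, 8883) ≈ 0.47270)
U = 1013027379054 (U = Mul(2908541, 348294) = 1013027379054)
Add(Add(Function('n')(774, -1029), Mul(-1, Function('l')(Z))), U) = Add(Add(Add(-603, 774), Mul(-1, Add(421, Mul(-1, Rational(4199, 8883))))), 1013027379054) = Add(Add(171, Mul(-1, Add(421, Rational(-4199, 8883)))), 1013027379054) = Add(Add(171, Mul(-1, Rational(3735544, 8883))), 1013027379054) = Add(Add(171, Rational(-3735544, 8883)), 1013027379054) = Add(Rational(-2216551, 8883), 1013027379054) = Rational(8998722205920131, 8883)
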